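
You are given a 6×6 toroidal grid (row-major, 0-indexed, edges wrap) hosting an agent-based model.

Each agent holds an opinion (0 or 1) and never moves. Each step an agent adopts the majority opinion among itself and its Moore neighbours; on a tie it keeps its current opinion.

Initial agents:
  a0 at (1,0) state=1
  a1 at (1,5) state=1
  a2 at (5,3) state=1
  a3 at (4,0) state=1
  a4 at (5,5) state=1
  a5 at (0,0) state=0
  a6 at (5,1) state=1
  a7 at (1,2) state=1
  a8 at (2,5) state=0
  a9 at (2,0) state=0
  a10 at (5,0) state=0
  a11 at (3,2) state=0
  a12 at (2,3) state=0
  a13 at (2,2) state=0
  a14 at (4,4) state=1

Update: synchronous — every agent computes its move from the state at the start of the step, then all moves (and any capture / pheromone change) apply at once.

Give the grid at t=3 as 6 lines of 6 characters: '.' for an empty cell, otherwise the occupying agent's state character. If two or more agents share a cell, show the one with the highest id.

1.....
0.0..0
0.00.0
..0...
1...1.
11.1.1

t=1: a0@(1,0):0 a1@(1,5):0 a2@(5,3):1 a3@(4,0):1 a4@(5,5):1 a5@(0,0):1 a6@(5,1):1 a7@(1,2):0 a8@(2,5):0 a9@(2,0):0 a10@(5,0):1 a11@(3,2):0 a12@(2,3):0 a13@(2,2):0 a14@(4,4):1
t=2: (unchanged — steady state)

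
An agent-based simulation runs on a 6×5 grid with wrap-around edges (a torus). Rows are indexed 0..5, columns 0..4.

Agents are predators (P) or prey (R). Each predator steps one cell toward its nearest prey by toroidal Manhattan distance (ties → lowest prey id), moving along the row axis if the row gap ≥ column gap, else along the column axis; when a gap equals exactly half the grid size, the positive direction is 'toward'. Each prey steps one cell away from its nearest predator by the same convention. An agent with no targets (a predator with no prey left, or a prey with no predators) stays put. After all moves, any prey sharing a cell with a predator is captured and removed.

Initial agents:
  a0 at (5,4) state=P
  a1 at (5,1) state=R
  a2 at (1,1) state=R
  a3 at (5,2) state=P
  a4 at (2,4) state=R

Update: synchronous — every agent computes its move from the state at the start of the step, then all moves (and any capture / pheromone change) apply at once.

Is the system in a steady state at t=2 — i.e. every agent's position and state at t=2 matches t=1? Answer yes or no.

t=1: a0@(5,0):P a2@(2,1):R a3@(5,1):P a4@(1,4):R
t=2: a0@(0,0):P a2@(1,1):R a3@(0,1):P a4@(2,4):R

no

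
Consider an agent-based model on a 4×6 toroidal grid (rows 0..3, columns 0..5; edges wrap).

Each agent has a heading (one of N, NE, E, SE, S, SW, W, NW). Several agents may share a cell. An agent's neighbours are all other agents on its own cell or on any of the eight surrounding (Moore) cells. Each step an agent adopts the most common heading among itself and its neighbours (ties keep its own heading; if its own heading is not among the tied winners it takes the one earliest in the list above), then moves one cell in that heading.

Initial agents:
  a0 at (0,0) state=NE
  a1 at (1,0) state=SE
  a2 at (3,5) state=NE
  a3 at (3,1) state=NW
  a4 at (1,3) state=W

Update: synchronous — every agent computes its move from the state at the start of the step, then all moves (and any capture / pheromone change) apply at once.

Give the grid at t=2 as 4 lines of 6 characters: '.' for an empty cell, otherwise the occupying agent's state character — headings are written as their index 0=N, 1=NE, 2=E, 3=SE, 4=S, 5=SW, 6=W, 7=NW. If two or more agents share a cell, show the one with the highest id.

......
.61...
..1...
......

t=1: a0@(3,1):NE a1@(2,1):SE a2@(2,0):NE a3@(2,0):NW a4@(1,2):W
t=2: a0@(2,2):NE a1@(1,2):NE a2@(1,1):NE a3@(1,1):NE a4@(1,1):W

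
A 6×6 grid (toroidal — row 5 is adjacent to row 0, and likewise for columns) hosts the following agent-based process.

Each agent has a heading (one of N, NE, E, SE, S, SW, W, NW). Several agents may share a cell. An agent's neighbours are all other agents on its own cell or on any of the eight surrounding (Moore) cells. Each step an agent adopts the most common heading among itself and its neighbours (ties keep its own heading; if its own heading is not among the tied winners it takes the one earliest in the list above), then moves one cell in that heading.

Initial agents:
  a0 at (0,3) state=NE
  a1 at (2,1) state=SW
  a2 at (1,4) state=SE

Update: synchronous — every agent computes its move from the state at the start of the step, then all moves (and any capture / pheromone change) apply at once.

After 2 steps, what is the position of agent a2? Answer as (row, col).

t=1: a0@(5,4):NE a1@(3,0):SW a2@(2,5):SE
t=2: a0@(4,5):NE a1@(4,5):SW a2@(3,0):SE

(3, 0)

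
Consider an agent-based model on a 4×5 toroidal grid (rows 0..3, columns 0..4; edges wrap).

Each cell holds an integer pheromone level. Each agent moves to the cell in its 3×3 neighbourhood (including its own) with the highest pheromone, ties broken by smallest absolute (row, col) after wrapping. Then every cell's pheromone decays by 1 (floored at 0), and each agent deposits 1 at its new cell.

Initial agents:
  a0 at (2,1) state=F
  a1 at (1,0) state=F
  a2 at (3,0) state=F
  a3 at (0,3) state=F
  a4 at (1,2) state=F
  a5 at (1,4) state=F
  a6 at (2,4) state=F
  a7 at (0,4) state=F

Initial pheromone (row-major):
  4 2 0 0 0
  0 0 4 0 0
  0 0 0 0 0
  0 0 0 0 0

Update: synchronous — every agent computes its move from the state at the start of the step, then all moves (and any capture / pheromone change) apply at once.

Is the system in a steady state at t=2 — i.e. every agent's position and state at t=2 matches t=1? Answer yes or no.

no

t=1: a0@(1,2) a1@(0,0) a2@(0,0) a3@(1,2) a4@(1,2) a5@(0,0) a6@(1,0) a7@(0,0) | pheromone: 7 1 0 0 0 / 1 0 6 0 0 / 0 0 0 0 0 / 0 0 0 0 0
t=2: a0@(1,2) a1@(0,0) a2@(0,0) a3@(1,2) a4@(1,2) a5@(0,0) a6@(0,0) a7@(0,0) | pheromone: 11 0 0 0 0 / 0 0 8 0 0 / 0 0 0 0 0 / 0 0 0 0 0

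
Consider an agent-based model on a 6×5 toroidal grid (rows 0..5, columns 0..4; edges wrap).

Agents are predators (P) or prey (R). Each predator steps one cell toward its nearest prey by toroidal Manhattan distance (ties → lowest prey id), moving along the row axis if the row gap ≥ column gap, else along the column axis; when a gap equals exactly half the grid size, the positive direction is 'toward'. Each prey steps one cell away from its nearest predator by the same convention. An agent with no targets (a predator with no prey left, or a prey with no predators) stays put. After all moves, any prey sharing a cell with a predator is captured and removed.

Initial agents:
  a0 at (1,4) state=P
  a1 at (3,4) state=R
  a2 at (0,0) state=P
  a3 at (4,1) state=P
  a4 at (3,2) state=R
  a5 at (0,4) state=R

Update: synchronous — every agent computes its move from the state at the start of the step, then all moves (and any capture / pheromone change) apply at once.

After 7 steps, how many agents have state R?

3

t=1: a0@(0,4):P a1@(4,4):R a2@(0,4):P a3@(3,1):P a4@(2,2):R a5@(5,4):R
t=2: a0@(5,4):P a1@(3,4):R a2@(5,4):P a3@(2,1):P a4@(1,2):R a5@(4,4):R
t=3: a0@(4,4):P a1@(2,4):R a2@(4,4):P a3@(1,1):P a4@(0,2):R a5@(3,4):R
t=4: a0@(3,4):P a1@(1,4):R a2@(3,4):P a3@(0,1):P a4@(5,2):R a5@(2,4):R
t=5: a0@(2,4):P a1@(0,4):R a2@(2,4):P a3@(5,1):P a4@(4,2):R a5@(1,4):R
t=6: a0@(1,4):P a1@(5,4):R a2@(1,4):P a3@(4,1):P a4@(3,2):R a5@(0,4):R
t=7: a0@(0,4):P a1@(4,4):R a2@(0,4):P a3@(3,1):P a4@(2,2):R a5@(5,4):R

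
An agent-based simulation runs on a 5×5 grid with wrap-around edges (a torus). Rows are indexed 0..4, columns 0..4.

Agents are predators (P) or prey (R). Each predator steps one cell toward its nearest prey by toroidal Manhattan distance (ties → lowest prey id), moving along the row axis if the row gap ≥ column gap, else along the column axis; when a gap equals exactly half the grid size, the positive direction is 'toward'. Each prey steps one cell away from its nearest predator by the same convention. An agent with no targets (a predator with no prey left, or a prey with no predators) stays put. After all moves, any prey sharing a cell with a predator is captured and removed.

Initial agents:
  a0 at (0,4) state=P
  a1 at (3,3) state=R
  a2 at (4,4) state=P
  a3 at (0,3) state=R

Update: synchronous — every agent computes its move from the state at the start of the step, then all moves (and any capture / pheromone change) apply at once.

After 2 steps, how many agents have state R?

2

t=1: a0@(0,3):P a1@(2,3):R a2@(3,4):P a3@(0,2):R
t=2: a0@(0,2):P a1@(3,3):R a2@(2,4):P a3@(0,1):R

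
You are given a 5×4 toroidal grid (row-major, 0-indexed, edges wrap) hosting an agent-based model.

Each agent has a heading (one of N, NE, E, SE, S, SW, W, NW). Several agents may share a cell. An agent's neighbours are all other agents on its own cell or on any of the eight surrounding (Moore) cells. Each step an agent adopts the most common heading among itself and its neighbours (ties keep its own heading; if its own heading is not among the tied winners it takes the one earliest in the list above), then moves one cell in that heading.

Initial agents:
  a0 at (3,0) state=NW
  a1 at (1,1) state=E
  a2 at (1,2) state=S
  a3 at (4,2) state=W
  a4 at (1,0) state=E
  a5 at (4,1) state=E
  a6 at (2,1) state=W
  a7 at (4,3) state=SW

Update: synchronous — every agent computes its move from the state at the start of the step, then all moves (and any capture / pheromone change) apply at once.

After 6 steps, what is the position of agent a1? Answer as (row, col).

t=1: a0@(2,3):NW a1@(1,2):E a2@(2,2):S a3@(4,1):W a4@(1,1):E a5@(4,2):E a6@(2,2):E a7@(0,2):SW
t=2: a0@(2,0):E a1@(1,3):E a2@(2,3):E a3@(4,0):W a4@(1,2):E a5@(4,3):E a6@(2,3):E a7@(0,3):E
t=3: a0@(2,1):E a1@(1,0):E a2@(2,0):E a3@(4,1):E a4@(1,3):E a5@(4,0):E a6@(2,0):E a7@(0,0):E
t=4: a0@(2,2):E a1@(1,1):E a2@(2,1):E a3@(4,2):E a4@(1,0):E a5@(4,1):E a6@(2,1):E a7@(0,1):E
t=5: a0@(2,3):E a1@(1,2):E a2@(2,2):E a3@(4,3):E a4@(1,1):E a5@(4,2):E a6@(2,2):E a7@(0,2):E
t=6: a0@(2,0):E a1@(1,3):E a2@(2,3):E a3@(4,0):E a4@(1,2):E a5@(4,3):E a6@(2,3):E a7@(0,3):E

(1, 3)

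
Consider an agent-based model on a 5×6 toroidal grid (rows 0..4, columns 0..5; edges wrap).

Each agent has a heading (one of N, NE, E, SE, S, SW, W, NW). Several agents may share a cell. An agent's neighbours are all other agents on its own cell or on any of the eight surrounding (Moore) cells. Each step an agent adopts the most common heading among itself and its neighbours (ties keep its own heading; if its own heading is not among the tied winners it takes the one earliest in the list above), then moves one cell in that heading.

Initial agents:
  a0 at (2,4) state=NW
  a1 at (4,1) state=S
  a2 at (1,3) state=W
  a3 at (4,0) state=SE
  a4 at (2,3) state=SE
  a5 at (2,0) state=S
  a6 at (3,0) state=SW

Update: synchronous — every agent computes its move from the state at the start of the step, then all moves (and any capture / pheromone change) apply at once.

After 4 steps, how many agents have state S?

7

t=1: a0@(1,3):NW a1@(0,1):S a2@(1,2):W a3@(0,1):SE a4@(3,4):SE a5@(3,0):S a6@(4,0):S
t=2: a0@(0,2):NW a1@(1,1):S a2@(1,1):W a3@(1,1):S a4@(4,5):SE a5@(4,0):S a6@(0,0):S
t=3: a0@(1,2):S a1@(2,1):S a2@(2,1):S a3@(2,1):S a4@(0,5):S a5@(0,0):S a6@(1,0):S
t=4: a0@(2,2):S a1@(3,1):S a2@(3,1):S a3@(3,1):S a4@(1,5):S a5@(1,0):S a6@(2,0):S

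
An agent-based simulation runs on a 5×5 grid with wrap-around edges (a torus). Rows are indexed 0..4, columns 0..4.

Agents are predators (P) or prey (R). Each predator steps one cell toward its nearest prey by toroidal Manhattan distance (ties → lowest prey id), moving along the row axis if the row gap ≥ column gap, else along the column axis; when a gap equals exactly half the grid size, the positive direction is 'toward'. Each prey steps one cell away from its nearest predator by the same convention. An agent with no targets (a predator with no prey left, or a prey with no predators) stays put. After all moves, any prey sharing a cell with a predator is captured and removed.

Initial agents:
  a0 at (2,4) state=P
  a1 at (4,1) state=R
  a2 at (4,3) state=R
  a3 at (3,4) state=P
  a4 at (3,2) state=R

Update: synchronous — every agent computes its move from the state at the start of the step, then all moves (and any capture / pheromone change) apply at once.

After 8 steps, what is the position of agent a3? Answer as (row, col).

t=1: a0@(3,4):P a1@(4,2):R a2@(0,3):R a3@(4,4):P a4@(3,1):R
t=2: a0@(3,0):P a1@(4,1):R a2@(1,3):R a3@(4,3):P a4@(3,2):R
t=3: a0@(4,0):P a1@(0,1):R a2@(2,3):R a3@(4,2):P a4@(3,3):R
t=4: a0@(0,0):P a1@(1,1):R a2@(1,3):R a3@(0,2):P a4@(2,3):R
t=5: a0@(1,0):P a1@(2,1):R a2@(2,3):R a3@(1,2):P a4@(3,3):R
t=6: a0@(2,0):P a1@(3,1):R a2@(3,3):R a3@(2,2):P a4@(4,3):R
t=7: a0@(3,0):P a1@(4,1):R a2@(4,3):R a3@(3,2):P a4@(0,3):R
t=8: a0@(4,0):P a1@(0,1):R a2@(0,3):R a3@(4,2):P a4@(1,3):R

(4, 2)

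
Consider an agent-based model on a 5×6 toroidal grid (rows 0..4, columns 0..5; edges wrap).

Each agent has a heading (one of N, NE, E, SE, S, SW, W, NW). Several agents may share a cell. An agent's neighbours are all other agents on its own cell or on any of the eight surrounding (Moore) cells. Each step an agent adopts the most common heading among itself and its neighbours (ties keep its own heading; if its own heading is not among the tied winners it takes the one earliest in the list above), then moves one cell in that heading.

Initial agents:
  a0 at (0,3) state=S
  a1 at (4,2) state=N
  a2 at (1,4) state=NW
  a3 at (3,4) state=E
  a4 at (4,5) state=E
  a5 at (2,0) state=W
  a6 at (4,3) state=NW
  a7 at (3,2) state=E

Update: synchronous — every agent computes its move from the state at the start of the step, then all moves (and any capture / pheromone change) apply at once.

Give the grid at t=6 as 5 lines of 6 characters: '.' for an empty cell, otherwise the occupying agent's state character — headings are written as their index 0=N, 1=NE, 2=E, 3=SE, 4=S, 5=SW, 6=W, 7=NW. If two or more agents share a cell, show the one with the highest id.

t=1: a0@(4,2):NW a1@(3,2):N a2@(0,3):NW a3@(3,5):E a4@(4,0):E a5@(2,5):W a6@(4,4):E a7@(3,3):E
t=2: a0@(3,1):NW a1@(2,2):N a2@(4,2):NW a3@(3,0):E a4@(4,1):E a5@(2,4):W a6@(4,5):E a7@(3,4):E
t=3: a0@(2,0):NW a1@(1,2):N a2@(3,1):NW a3@(3,1):E a4@(4,2):E a5@(2,3):W a6@(4,0):E a7@(3,5):E
t=4: a0@(1,5):NW a1@(0,2):N a2@(3,2):E a3@(3,2):E a4@(4,3):E a5@(2,2):W a6@(4,1):E a7@(3,0):E
t=5: a0@(0,4):NW a1@(0,3):E a2@(3,3):E a3@(3,3):E a4@(4,4):E a5@(2,3):E a6@(4,2):E a7@(3,1):E
t=6: a0@(0,5):E a1@(0,4):E a2@(3,4):E a3@(3,4):E a4@(4,5):E a5@(2,4):E a6@(4,3):E a7@(3,2):E

....22
......
....2.
..2.2.
...2.2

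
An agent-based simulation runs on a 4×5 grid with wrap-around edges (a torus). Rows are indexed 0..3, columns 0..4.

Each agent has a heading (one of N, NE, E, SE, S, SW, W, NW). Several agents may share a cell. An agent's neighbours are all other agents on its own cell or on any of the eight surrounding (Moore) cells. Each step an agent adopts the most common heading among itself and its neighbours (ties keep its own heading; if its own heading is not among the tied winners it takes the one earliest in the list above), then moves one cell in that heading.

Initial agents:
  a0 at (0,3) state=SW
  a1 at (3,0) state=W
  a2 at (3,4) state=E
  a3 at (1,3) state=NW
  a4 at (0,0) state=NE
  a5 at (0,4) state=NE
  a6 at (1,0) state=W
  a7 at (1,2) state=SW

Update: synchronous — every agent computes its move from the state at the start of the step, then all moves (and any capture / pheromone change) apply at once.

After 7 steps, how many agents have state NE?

8

t=1: a0@(1,2):SW a1@(2,1):NE a2@(2,0):NE a3@(2,2):SW a4@(3,1):NE a5@(3,0):NE a6@(0,1):NE a7@(2,1):SW
t=2: a0@(2,1):SW a1@(1,2):NE a2@(1,1):NE a3@(3,1):SW a4@(2,2):NE a5@(2,1):NE a6@(3,2):NE a7@(1,2):NE
t=3: a0@(1,2):NE a1@(0,3):NE a2@(0,2):NE a3@(2,2):NE a4@(1,3):NE a5@(1,2):NE a6@(2,3):NE a7@(0,3):NE
t=4: a0@(0,3):NE a1@(3,4):NE a2@(3,3):NE a3@(1,3):NE a4@(0,4):NE a5@(0,3):NE a6@(1,4):NE a7@(3,4):NE
t=5: a0@(3,4):NE a1@(2,0):NE a2@(2,4):NE a3@(0,4):NE a4@(3,0):NE a5@(3,4):NE a6@(0,0):NE a7@(2,0):NE
t=6: a0@(2,0):NE a1@(1,1):NE a2@(1,0):NE a3@(3,0):NE a4@(2,1):NE a5@(2,0):NE a6@(3,1):NE a7@(1,1):NE
t=7: a0@(1,1):NE a1@(0,2):NE a2@(0,1):NE a3@(2,1):NE a4@(1,2):NE a5@(1,1):NE a6@(2,2):NE a7@(0,2):NE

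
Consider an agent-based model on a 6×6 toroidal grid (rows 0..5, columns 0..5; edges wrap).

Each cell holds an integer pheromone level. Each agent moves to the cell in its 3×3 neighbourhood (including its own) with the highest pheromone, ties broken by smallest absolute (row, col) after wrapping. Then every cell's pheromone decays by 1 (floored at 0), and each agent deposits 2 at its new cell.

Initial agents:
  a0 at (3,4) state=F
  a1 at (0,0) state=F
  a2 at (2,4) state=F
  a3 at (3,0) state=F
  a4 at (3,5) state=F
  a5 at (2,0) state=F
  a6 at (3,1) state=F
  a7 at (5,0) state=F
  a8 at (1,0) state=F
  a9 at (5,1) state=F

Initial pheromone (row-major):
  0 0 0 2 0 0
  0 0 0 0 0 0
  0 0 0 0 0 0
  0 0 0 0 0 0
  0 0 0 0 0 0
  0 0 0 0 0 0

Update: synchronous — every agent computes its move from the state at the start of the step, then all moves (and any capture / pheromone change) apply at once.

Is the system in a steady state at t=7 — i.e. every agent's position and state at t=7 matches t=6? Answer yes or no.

t=1: a0@(2,3) a1@(0,0) a2@(1,3) a3@(2,0) a4@(2,0) a5@(1,0) a6@(2,0) a7@(0,0) a8@(0,0) a9@(0,0) | pheromone: 8 0 0 1 0 0 / 2 0 0 2 0 0 / 6 0 0 2 0 0 / 0 0 0 0 0 0 / 0 0 0 0 0 0 / 0 0 0 0 0 0
t=2: a0@(1,3) a1@(0,0) a2@(1,3) a3@(2,0) a4@(2,0) a5@(0,0) a6@(2,0) a7@(0,0) a8@(0,0) a9@(0,0) | pheromone: 17 0 0 0 0 0 / 1 0 0 5 0 0 / 11 0 0 1 0 0 / 0 0 0 0 0 0 / 0 0 0 0 0 0 / 0 0 0 0 0 0
t=3: a0@(1,3) a1@(0,0) a2@(1,3) a3@(2,0) a4@(2,0) a5@(0,0) a6@(2,0) a7@(0,0) a8@(0,0) a9@(0,0) | pheromone: 26 0 0 0 0 0 / 0 0 0 8 0 0 / 16 0 0 0 0 0 / 0 0 0 0 0 0 / 0 0 0 0 0 0 / 0 0 0 0 0 0
t=4: a0@(1,3) a1@(0,0) a2@(1,3) a3@(2,0) a4@(2,0) a5@(0,0) a6@(2,0) a7@(0,0) a8@(0,0) a9@(0,0) | pheromone: 35 0 0 0 0 0 / 0 0 0 11 0 0 / 21 0 0 0 0 0 / 0 0 0 0 0 0 / 0 0 0 0 0 0 / 0 0 0 0 0 0
t=5: a0@(1,3) a1@(0,0) a2@(1,3) a3@(2,0) a4@(2,0) a5@(0,0) a6@(2,0) a7@(0,0) a8@(0,0) a9@(0,0) | pheromone: 44 0 0 0 0 0 / 0 0 0 14 0 0 / 26 0 0 0 0 0 / 0 0 0 0 0 0 / 0 0 0 0 0 0 / 0 0 0 0 0 0
t=6: a0@(1,3) a1@(0,0) a2@(1,3) a3@(2,0) a4@(2,0) a5@(0,0) a6@(2,0) a7@(0,0) a8@(0,0) a9@(0,0) | pheromone: 53 0 0 0 0 0 / 0 0 0 17 0 0 / 31 0 0 0 0 0 / 0 0 0 0 0 0 / 0 0 0 0 0 0 / 0 0 0 0 0 0
t=7: a0@(1,3) a1@(0,0) a2@(1,3) a3@(2,0) a4@(2,0) a5@(0,0) a6@(2,0) a7@(0,0) a8@(0,0) a9@(0,0) | pheromone: 62 0 0 0 0 0 / 0 0 0 20 0 0 / 36 0 0 0 0 0 / 0 0 0 0 0 0 / 0 0 0 0 0 0 / 0 0 0 0 0 0

yes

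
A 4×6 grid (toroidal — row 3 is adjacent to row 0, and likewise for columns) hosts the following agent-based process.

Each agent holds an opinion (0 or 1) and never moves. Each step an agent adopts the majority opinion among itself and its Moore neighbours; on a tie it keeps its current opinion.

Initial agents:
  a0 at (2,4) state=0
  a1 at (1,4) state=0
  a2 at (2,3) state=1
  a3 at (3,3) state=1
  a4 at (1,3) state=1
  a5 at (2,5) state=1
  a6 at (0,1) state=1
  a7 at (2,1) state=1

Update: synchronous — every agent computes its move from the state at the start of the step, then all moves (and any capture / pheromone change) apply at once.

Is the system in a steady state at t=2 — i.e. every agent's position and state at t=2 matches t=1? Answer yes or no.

no

t=1: a0@(2,4):1 a1@(1,4):1 a2@(2,3):1 a3@(3,3):1 a4@(1,3):1 a5@(2,5):0 a6@(0,1):1 a7@(2,1):1
t=2: a0@(2,4):1 a1@(1,4):1 a2@(2,3):1 a3@(3,3):1 a4@(1,3):1 a5@(2,5):1 a6@(0,1):1 a7@(2,1):1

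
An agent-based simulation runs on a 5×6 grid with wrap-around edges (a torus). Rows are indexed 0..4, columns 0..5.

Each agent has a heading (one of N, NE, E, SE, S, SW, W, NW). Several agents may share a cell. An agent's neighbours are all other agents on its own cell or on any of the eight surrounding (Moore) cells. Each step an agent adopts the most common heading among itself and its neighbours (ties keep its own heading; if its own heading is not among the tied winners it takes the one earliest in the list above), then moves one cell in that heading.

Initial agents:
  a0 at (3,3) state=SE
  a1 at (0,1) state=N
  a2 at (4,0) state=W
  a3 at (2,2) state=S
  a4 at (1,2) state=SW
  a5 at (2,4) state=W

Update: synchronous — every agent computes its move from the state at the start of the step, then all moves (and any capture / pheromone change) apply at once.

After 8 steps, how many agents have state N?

t=1: a0@(4,4):SE a1@(4,1):N a2@(4,5):W a3@(3,2):S a4@(2,1):SW a5@(2,3):W
t=2: a0@(0,5):SE a1@(3,1):N a2@(4,4):W a3@(4,2):S a4@(3,0):SW a5@(2,2):W
t=3: a0@(1,0):SE a1@(2,1):N a2@(4,3):W a3@(0,2):S a4@(4,5):SW a5@(2,1):W
t=4: a0@(2,1):SE a1@(1,1):N a2@(4,2):W a3@(1,2):S a4@(0,4):SW a5@(2,0):W
t=5: a0@(3,2):SE a1@(0,1):N a2@(4,1):W a3@(2,2):S a4@(1,3):SW a5@(2,5):W
t=6: a0@(4,3):SE a1@(4,1):N a2@(4,0):W a3@(3,2):S a4@(2,2):SW a5@(2,4):W
t=7: a0@(0,4):SE a1@(3,1):N a2@(4,5):W a3@(4,2):S a4@(3,1):SW a5@(2,3):W
t=8: a0@(1,5):SE a1@(2,1):N a2@(4,4):W a3@(0,2):S a4@(4,0):SW a5@(2,2):W

1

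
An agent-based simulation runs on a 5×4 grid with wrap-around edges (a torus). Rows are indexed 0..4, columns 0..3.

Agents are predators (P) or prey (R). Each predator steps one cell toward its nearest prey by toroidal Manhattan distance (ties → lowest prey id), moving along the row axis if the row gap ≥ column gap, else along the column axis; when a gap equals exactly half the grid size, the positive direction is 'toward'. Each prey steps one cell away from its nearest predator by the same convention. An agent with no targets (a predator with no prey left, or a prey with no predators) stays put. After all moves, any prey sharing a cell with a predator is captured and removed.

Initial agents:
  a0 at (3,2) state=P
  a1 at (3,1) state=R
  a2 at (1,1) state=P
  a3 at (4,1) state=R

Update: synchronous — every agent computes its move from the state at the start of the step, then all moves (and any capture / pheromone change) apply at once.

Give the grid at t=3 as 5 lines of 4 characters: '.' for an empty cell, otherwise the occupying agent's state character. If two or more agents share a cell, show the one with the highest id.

t=1: a0@(3,1):P a1@(3,0):R a2@(2,1):P a3@(0,1):R
t=2: a0@(3,0):P a1@(3,3):R a2@(3,1):P a3@(1,1):R
t=3: a0@(3,3):P a2@(3,2):P a3@(0,1):R

.R..
....
....
..PP
....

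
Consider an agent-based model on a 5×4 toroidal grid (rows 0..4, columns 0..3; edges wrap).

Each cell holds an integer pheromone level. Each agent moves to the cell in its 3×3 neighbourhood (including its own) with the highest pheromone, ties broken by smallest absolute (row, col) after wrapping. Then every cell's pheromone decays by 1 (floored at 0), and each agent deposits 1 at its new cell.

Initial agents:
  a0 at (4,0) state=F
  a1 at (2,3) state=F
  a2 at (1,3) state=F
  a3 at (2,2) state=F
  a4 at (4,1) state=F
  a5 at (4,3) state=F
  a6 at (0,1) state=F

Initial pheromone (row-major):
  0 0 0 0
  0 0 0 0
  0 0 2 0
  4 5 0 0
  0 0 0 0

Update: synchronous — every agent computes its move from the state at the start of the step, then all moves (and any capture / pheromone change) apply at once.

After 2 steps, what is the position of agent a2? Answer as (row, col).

(3, 1)

t=1: a0@(3,1) a1@(3,0) a2@(2,2) a3@(3,1) a4@(3,1) a5@(3,0) a6@(0,0) | pheromone: 1 0 0 0 / 0 0 0 0 / 0 0 2 0 / 5 7 0 0 / 0 0 0 0
t=2: a0@(3,1) a1@(3,1) a2@(3,1) a3@(3,1) a4@(3,1) a5@(3,1) a6@(0,0) | pheromone: 1 0 0 0 / 0 0 0 0 / 0 0 1 0 / 4 12 0 0 / 0 0 0 0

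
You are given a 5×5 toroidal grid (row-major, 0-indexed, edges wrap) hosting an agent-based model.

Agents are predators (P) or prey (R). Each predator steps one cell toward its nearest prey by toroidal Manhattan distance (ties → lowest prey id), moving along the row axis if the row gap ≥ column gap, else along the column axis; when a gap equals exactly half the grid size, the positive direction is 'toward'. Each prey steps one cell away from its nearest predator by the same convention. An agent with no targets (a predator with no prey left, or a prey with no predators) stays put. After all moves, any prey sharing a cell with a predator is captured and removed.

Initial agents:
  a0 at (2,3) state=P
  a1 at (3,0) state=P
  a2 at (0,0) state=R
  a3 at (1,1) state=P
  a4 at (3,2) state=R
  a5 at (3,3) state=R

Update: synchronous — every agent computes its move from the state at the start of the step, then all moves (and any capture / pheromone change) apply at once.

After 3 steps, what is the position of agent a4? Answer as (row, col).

t=1: a0@(3,3):P a1@(4,0):P a2@(1,0):R a3@(0,1):P a4@(4,2):R a5@(4,3):R
t=2: a0@(4,3):P a1@(0,0):P a2@(2,0):R a3@(1,1):P a4@(0,2):R a5@(0,3):R
t=3: a0@(0,3):P a1@(1,0):P a2@(3,0):R a3@(2,1):P a4@(1,2):R a5@(1,3):R

(1, 2)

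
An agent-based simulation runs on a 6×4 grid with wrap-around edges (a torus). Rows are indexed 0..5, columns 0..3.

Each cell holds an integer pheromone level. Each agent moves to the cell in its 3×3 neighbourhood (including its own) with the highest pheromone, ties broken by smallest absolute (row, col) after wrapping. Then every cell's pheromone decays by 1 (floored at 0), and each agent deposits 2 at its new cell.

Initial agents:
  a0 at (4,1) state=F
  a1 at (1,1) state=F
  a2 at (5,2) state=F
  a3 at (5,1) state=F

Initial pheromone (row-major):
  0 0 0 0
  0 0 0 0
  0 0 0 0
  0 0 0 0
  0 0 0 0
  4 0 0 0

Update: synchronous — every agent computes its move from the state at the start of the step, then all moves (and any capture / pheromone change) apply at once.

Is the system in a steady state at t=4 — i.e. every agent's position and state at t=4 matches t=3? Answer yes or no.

t=1: a0@(5,0) a1@(0,0) a2@(0,1) a3@(5,0) | pheromone: 2 2 0 0 / 0 0 0 0 / 0 0 0 0 / 0 0 0 0 / 0 0 0 0 / 7 0 0 0
t=2: a0@(5,0) a1@(5,0) a2@(5,0) a3@(5,0) | pheromone: 1 1 0 0 / 0 0 0 0 / 0 0 0 0 / 0 0 0 0 / 0 0 0 0 / 14 0 0 0
t=3: a0@(5,0) a1@(5,0) a2@(5,0) a3@(5,0) | pheromone: 0 0 0 0 / 0 0 0 0 / 0 0 0 0 / 0 0 0 0 / 0 0 0 0 / 21 0 0 0
t=4: a0@(5,0) a1@(5,0) a2@(5,0) a3@(5,0) | pheromone: 0 0 0 0 / 0 0 0 0 / 0 0 0 0 / 0 0 0 0 / 0 0 0 0 / 28 0 0 0

yes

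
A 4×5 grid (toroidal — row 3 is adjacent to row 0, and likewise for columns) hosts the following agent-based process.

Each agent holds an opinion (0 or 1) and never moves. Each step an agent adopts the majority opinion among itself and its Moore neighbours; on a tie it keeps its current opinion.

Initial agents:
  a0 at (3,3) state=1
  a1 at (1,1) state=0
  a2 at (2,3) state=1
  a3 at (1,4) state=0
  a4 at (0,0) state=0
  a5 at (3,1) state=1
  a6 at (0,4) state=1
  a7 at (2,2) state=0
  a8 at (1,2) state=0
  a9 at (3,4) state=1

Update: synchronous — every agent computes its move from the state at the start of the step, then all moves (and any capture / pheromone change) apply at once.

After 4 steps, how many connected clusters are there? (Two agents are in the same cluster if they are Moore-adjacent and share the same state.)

2

t=1: a0@(3,3):1 a1@(1,1):0 a2@(2,3):1 a3@(1,4):0 a4@(0,0):0 a5@(3,1):0 a6@(0,4):1 a7@(2,2):0 a8@(1,2):0 a9@(3,4):1
t=2: (unchanged — steady state)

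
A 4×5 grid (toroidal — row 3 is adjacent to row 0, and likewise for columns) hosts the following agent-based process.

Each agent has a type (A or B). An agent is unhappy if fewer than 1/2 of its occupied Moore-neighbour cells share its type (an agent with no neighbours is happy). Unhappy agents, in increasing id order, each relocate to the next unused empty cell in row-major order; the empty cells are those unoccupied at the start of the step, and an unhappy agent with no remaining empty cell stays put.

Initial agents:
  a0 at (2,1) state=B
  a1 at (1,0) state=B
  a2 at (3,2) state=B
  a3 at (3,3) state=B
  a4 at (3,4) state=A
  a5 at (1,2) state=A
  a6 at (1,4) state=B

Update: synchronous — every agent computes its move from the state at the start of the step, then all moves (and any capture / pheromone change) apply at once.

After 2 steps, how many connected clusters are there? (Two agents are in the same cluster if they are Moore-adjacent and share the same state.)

2

t=1: a0@(2,1):B a1@(1,0):B a2@(3,2):B a3@(3,3):B a4@(0,0):A a5@(0,1):A a6@(1,4):B
t=2: a0@(2,1):B a1@(1,0):B a2@(3,2):B a3@(3,3):B a4@(0,2):A a5@(0,3):A a6@(1,4):B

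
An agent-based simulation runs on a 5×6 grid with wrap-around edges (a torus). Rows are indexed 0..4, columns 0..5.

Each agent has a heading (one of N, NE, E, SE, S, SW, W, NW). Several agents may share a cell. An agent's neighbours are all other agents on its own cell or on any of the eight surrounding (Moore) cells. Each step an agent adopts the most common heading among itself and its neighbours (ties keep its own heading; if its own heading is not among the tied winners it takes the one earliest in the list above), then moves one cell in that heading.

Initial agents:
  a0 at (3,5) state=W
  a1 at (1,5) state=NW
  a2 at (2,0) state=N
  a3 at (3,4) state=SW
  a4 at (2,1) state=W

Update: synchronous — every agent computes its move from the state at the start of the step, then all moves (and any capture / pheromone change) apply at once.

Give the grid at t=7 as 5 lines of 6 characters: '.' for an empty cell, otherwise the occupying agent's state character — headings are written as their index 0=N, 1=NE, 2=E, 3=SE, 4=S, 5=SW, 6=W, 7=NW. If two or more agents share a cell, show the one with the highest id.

......
......
6..6.6
....6.
......

t=1: a0@(3,4):W a1@(0,4):NW a2@(2,5):W a3@(4,3):SW a4@(2,0):W
t=2: a0@(3,3):W a1@(4,3):NW a2@(2,4):W a3@(0,2):SW a4@(2,5):W
t=3: a0@(3,2):W a1@(3,2):NW a2@(2,3):W a3@(1,1):SW a4@(2,4):W
t=4: a0@(3,1):W a1@(3,1):W a2@(2,2):W a3@(2,0):SW a4@(2,3):W
t=5: a0@(3,0):W a1@(3,0):W a2@(2,1):W a3@(2,5):W a4@(2,2):W
t=6: a0@(3,5):W a1@(3,5):W a2@(2,0):W a3@(2,4):W a4@(2,1):W
t=7: a0@(3,4):W a1@(3,4):W a2@(2,5):W a3@(2,3):W a4@(2,0):W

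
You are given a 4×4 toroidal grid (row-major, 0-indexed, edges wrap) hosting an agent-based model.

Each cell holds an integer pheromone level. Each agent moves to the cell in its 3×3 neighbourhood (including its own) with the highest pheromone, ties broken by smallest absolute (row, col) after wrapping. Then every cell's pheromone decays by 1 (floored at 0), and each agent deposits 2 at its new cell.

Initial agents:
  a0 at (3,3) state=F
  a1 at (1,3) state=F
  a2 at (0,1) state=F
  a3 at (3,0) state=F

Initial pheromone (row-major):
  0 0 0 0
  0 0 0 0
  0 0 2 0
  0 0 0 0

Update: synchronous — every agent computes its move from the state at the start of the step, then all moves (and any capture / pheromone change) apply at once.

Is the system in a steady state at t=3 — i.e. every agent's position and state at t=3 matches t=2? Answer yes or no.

t=1: a0@(2,2) a1@(2,2) a2@(0,0) a3@(0,0) | pheromone: 4 0 0 0 / 0 0 0 0 / 0 0 5 0 / 0 0 0 0
t=2: a0@(2,2) a1@(2,2) a2@(0,0) a3@(0,0) | pheromone: 7 0 0 0 / 0 0 0 0 / 0 0 8 0 / 0 0 0 0
t=3: a0@(2,2) a1@(2,2) a2@(0,0) a3@(0,0) | pheromone: 10 0 0 0 / 0 0 0 0 / 0 0 11 0 / 0 0 0 0

yes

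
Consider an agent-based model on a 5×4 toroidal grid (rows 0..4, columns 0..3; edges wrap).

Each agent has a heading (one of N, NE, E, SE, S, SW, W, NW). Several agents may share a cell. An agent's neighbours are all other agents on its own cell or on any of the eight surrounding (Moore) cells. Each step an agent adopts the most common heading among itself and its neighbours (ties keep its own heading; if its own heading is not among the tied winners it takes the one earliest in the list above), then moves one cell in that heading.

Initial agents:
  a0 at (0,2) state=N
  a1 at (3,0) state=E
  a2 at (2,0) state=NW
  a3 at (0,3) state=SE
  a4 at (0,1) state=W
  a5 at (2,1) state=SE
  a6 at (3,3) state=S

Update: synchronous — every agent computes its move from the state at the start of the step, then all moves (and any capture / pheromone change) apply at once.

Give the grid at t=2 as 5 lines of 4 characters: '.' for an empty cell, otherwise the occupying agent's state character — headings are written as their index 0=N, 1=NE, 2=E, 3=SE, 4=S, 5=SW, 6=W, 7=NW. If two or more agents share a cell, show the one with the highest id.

t=1: a0@(4,2):N a1@(3,1):E a2@(1,3):NW a3@(1,0):SE a4@(0,0):W a5@(3,2):SE a6@(4,3):S
t=2: a0@(3,2):N a1@(3,2):E a2@(0,2):NW a3@(2,1):SE a4@(0,3):W a5@(4,3):SE a6@(0,3):S

..74
....
.3..
..2.
...3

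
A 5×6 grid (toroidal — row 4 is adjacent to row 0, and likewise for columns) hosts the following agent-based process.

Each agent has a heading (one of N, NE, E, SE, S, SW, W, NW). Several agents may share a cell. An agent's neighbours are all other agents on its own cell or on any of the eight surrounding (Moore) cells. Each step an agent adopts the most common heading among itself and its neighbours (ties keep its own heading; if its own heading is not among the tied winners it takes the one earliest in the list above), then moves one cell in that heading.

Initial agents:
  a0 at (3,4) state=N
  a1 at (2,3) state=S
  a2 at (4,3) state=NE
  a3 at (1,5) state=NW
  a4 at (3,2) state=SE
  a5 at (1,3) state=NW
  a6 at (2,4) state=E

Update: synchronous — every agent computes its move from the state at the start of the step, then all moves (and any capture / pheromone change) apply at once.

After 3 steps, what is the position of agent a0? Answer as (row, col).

(0, 4)

t=1: a0@(2,4):N a1@(3,3):S a2@(3,4):NE a3@(0,4):NW a4@(4,3):SE a5@(0,2):NW a6@(1,3):NW
t=2: a0@(1,4):N a1@(4,3):S a2@(2,5):NE a3@(4,3):NW a4@(3,2):NW a5@(4,1):NW a6@(0,2):NW
t=3: a0@(0,4):N a1@(3,2):NW a2@(1,0):NE a3@(3,2):NW a4@(2,1):NW a5@(3,0):NW a6@(4,1):NW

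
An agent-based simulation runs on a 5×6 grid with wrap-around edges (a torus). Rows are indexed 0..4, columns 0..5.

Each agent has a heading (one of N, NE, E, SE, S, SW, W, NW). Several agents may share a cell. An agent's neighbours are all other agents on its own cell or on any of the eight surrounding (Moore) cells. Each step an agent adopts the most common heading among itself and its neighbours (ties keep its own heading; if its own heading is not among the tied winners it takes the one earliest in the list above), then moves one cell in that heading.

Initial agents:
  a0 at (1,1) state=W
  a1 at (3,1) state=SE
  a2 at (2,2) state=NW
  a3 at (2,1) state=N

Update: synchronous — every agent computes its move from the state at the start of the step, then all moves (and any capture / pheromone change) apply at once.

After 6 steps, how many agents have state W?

1

t=1: a0@(1,0):W a1@(4,2):SE a2@(1,1):NW a3@(1,1):N
t=2: a0@(1,5):W a1@(0,3):SE a2@(0,0):NW a3@(0,1):N
t=3: a0@(1,4):W a1@(1,4):SE a2@(4,5):NW a3@(4,1):N
t=4: a0@(1,3):W a1@(2,5):SE a2@(3,4):NW a3@(3,1):N
t=5: a0@(1,2):W a1@(3,0):SE a2@(2,3):NW a3@(2,1):N
t=6: a0@(1,1):W a1@(4,1):SE a2@(1,2):NW a3@(1,1):N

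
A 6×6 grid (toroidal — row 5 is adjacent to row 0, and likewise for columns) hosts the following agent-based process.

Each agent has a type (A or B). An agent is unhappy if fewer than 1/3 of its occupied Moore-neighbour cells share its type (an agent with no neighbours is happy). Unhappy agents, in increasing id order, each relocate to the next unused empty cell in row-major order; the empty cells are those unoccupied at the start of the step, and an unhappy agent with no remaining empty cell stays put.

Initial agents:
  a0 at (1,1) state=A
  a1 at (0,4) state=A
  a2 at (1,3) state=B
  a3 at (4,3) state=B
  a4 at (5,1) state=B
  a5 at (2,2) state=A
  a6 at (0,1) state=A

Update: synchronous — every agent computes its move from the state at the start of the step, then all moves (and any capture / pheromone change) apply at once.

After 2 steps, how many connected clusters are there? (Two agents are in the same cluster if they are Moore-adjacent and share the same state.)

3

t=1: a0@(1,1):A a1@(0,0):A a2@(0,2):B a3@(4,3):B a4@(0,3):B a5@(2,2):A a6@(0,1):A
t=2: (unchanged — steady state)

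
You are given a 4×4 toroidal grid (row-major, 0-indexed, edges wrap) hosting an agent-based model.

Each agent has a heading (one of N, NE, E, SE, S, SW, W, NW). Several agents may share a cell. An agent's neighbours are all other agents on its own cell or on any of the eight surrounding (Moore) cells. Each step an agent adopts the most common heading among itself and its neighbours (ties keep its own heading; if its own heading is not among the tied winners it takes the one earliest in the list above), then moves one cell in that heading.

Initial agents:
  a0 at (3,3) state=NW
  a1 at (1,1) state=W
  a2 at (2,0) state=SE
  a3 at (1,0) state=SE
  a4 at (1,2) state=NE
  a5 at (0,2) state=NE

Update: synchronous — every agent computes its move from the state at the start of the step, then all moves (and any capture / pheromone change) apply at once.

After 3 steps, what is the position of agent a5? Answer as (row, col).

t=1: a0@(2,2):NW a1@(0,2):NE a2@(3,1):SE a3@(2,1):SE a4@(0,3):NE a5@(3,3):NE
t=2: a0@(3,3):SE a1@(3,3):NE a2@(0,2):SE a3@(3,2):SE a4@(3,0):NE a5@(2,0):NE
t=3: a0@(0,0):SE a1@(2,0):NE a2@(1,3):SE a3@(0,3):SE a4@(2,1):NE a5@(1,1):NE

(1, 1)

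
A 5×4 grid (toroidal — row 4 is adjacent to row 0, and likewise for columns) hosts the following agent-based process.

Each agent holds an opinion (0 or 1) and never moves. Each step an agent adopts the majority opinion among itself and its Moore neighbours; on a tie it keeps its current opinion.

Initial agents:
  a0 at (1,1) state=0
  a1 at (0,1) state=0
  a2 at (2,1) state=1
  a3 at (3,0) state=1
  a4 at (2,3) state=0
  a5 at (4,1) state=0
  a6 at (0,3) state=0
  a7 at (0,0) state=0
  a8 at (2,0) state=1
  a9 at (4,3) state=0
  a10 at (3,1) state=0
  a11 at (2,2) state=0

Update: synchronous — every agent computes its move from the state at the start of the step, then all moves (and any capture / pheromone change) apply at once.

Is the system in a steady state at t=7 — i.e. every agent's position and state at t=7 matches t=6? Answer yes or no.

t=1: a0@(1,1):0 a1@(0,1):0 a2@(2,1):1 a3@(3,0):0 a4@(2,3):0 a5@(4,1):0 a6@(0,3):0 a7@(0,0):0 a8@(2,0):1 a9@(4,3):0 a10@(3,1):0 a11@(2,2):0
t=2: a0@(1,1):0 a1@(0,1):0 a2@(2,1):0 a3@(3,0):0 a4@(2,3):0 a5@(4,1):0 a6@(0,3):0 a7@(0,0):0 a8@(2,0):0 a9@(4,3):0 a10@(3,1):0 a11@(2,2):0
t=3: (unchanged — steady state)

yes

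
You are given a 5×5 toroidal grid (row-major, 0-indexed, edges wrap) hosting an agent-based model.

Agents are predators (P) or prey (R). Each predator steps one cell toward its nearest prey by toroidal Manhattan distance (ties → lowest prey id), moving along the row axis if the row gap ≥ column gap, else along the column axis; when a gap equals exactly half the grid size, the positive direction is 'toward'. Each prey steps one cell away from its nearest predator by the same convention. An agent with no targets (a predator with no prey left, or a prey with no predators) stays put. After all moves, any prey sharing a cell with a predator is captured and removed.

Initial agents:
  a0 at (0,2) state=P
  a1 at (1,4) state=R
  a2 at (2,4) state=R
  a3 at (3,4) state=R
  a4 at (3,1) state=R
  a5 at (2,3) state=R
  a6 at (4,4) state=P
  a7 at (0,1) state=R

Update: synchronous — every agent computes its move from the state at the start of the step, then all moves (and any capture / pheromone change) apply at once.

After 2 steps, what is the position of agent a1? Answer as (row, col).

t=1: a0@(0,1):P a1@(2,4):R a2@(1,4):R a3@(2,4):R a4@(2,1):R a5@(3,3):R a6@(3,4):P a7@(0,0):R
t=2: a0@(0,0):P a1@(1,4):R a2@(0,4):R a3@(1,4):R a4@(3,1):R a5@(3,2):R a6@(2,4):P a7@(0,4):R

(1, 4)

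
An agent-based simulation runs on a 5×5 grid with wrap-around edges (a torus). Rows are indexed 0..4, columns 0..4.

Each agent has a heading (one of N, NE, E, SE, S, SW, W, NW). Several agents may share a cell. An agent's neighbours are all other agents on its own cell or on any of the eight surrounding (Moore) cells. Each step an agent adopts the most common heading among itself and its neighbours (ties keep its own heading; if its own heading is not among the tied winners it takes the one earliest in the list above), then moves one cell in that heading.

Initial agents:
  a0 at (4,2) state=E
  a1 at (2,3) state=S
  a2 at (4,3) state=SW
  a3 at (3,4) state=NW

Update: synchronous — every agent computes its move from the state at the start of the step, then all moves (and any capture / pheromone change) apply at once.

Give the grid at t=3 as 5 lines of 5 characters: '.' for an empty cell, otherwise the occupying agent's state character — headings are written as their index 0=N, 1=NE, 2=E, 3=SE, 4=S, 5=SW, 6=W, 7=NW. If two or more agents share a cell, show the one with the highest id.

t=1: a0@(4,3):E a1@(3,3):S a2@(0,2):SW a3@(2,3):NW
t=2: a0@(4,4):E a1@(4,3):S a2@(1,1):SW a3@(1,2):NW
t=3: a0@(4,0):E a1@(0,3):S a2@(2,0):SW a3@(0,1):NW

.7.4.
.....
5....
.....
2....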